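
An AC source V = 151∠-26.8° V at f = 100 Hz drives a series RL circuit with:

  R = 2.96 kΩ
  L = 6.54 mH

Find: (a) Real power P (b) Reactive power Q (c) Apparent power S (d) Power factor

Step 1 — Angular frequency: ω = 2π·f = 2π·100 = 628.3 rad/s.
Step 2 — Component impedances:
  R: Z = R = 2960 Ω
  L: Z = jωL = j·628.3·0.00654 = 0 + j4.109 Ω
Step 3 — Series combination: Z_total = R + L = 2960 + j4.109 Ω = 2960∠0.1° Ω.
Step 4 — Source phasor: V = 151∠-26.8° V = 134.8 - j68.08 V.
Step 5 — Current: I = V / Z = 0.0455 - j0.02306 A = 0.05101∠-26.9° A.
Step 6 — Complex power: S = V·I* = 7.703 + j0.01069 VA.
Step 7 — Real power: P = Re(S) = 7.703 W.
Step 8 — Reactive power: Q = Im(S) = 0.01069 VAR.
Step 9 — Apparent power: |S| = 7.703 VA.
Step 10 — Power factor: PF = P/|S| = 1 (lagging).

(a) P = 7.703 W  (b) Q = 0.01069 VAR  (c) S = 7.703 VA  (d) PF = 1 (lagging)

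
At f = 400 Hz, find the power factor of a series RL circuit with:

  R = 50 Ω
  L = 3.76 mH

Step 1 — Angular frequency: ω = 2π·f = 2π·400 = 2513 rad/s.
Step 2 — Component impedances:
  R: Z = R = 50 Ω
  L: Z = jωL = j·2513·0.00376 = 0 + j9.45 Ω
Step 3 — Series combination: Z_total = R + L = 50 + j9.45 Ω = 50.89∠10.7° Ω.
Step 4 — Power factor: PF = cos(φ) = Re(Z)/|Z| = 50/50.885 = 0.9826.
Step 5 — Type: Im(Z) = 9.45 ⇒ lagging (phase φ = 10.7°).

PF = 0.9826 (lagging, φ = 10.7°)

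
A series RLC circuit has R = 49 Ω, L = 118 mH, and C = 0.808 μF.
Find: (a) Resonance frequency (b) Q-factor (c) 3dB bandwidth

Step 1 — Resonance: ω₀ = 1/√(LC) = 1/√(0.118·8.08e-07) = 3239 rad/s.
Step 2 — f₀ = ω₀/(2π) = 515.4 Hz.
Step 3 — Series Q: Q = ω₀L/R = 3239·0.118/49 = 7.799.
Step 4 — Bandwidth: Δω = ω₀/Q = 415.3 rad/s; BW = Δω/(2π) = 66.09 Hz.

(a) f₀ = 515.4 Hz  (b) Q = 7.799  (c) BW = 66.09 Hz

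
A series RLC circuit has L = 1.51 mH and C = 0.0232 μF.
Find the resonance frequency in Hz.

Step 1 — Resonance condition Im(Z)=0 gives ω₀ = 1/√(LC).
Step 2 — ω₀ = 1/√(0.00151·2.32e-08) = 1.69e+05 rad/s.
Step 3 — f₀ = ω₀/(2π) = 2.689e+04 Hz.

f₀ = 2.689e+04 Hz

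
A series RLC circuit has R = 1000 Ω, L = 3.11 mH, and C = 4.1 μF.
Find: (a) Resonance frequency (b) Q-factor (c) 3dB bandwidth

Step 1 — Resonance condition Im(Z)=0 gives ω₀ = 1/√(LC).
Step 2 — ω₀ = 1/√(0.00311·4.1e-06) = 8856 rad/s.
Step 3 — f₀ = ω₀/(2π) = 1409 Hz.
Step 4 — Series Q: Q = ω₀L/R = 8856·0.00311/1000 = 0.02754.
Step 5 — 3dB bandwidth: Δω = ω₀/Q = 3.215e+05 rad/s; BW = Δω/(2π) = 5.118e+04 Hz.

(a) f₀ = 1409 Hz  (b) Q = 0.02754  (c) BW = 5.118e+04 Hz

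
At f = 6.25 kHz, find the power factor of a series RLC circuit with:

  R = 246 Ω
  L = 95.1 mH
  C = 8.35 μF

Step 1 — Angular frequency: ω = 2π·f = 2π·6250 = 3.927e+04 rad/s.
Step 2 — Component impedances:
  R: Z = R = 246 Ω
  L: Z = jωL = j·3.927e+04·0.0951 = 0 + j3735 Ω
  C: Z = 1/(jωC) = -j/(ω·C) = 0 - j3.05 Ω
Step 3 — Series combination: Z_total = R + L + C = 246 + j3732 Ω = 3740∠86.2° Ω.
Step 4 — Power factor: PF = cos(φ) = Re(Z)/|Z| = 246/3740 = 0.06578.
Step 5 — Type: Im(Z) = 3732 ⇒ lagging (phase φ = 86.2°).

PF = 0.06578 (lagging, φ = 86.2°)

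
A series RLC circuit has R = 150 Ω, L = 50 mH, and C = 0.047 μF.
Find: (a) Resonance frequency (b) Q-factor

Step 1 — Resonance condition Im(Z)=0 gives ω₀ = 1/√(LC).
Step 2 — ω₀ = 1/√(0.05·4.7e-08) = 2.063e+04 rad/s.
Step 3 — f₀ = ω₀/(2π) = 3283 Hz.
Step 4 — Series Q: Q = ω₀L/R = 2.063e+04·0.05/150 = 6.876.

(a) f₀ = 3283 Hz  (b) Q = 6.876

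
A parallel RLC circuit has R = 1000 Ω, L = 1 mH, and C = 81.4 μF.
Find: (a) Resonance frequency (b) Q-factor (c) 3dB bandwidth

Step 1 — Resonance: ω₀ = 1/√(LC) = 1/√(0.001·8.14e-05) = 3505 rad/s.
Step 2 — f₀ = ω₀/(2π) = 557.8 Hz.
Step 3 — Parallel Q: Q = R/(ω₀L) = 1000/(3505·0.001) = 285.3.
Step 4 — Bandwidth: Δω = ω₀/Q = 12.29 rad/s; BW = Δω/(2π) = 1.955 Hz.

(a) f₀ = 557.8 Hz  (b) Q = 285.3  (c) BW = 1.955 Hz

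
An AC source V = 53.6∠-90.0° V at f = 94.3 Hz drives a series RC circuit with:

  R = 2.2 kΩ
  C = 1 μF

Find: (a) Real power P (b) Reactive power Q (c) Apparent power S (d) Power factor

Step 1 — Angular frequency: ω = 2π·f = 2π·94.3 = 592.5 rad/s.
Step 2 — Component impedances:
  R: Z = R = 2200 Ω
  C: Z = 1/(jωC) = -j/(ω·C) = 0 - j1688 Ω
Step 3 — Series combination: Z_total = R + C = 2200 - j1688 Ω = 2773∠-37.5° Ω.
Step 4 — Source phasor: V = 53.6∠-90.0° V = 0 - j53.6 V.
Step 5 — Current: I = V / Z = 0.01177 - j0.01534 A = 0.01933∠-52.5° A.
Step 6 — Complex power: S = V·I* = 0.8221 - j0.6307 VA.
Step 7 — Real power: P = Re(S) = 0.8221 W.
Step 8 — Reactive power: Q = Im(S) = -0.6307 VAR.
Step 9 — Apparent power: |S| = 1.036 VA.
Step 10 — Power factor: PF = P/|S| = 0.7934 (leading).

(a) P = 0.8221 W  (b) Q = -0.6307 VAR  (c) S = 1.036 VA  (d) PF = 0.7934 (leading)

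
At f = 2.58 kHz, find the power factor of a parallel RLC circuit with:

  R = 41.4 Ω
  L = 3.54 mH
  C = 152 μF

Step 1 — Angular frequency: ω = 2π·f = 2π·2580 = 1.621e+04 rad/s.
Step 2 — Component impedances:
  R: Z = R = 41.4 Ω
  L: Z = jωL = j·1.621e+04·0.00354 = 0 + j57.39 Ω
  C: Z = 1/(jωC) = -j/(ω·C) = 0 - j0.4058 Ω
Step 3 — Parallel combination: 1/Z_total = 1/R + 1/L + 1/C; Z_total = 0.004035 - j0.4087 Ω = 0.4087∠-89.4° Ω.
Step 4 — Power factor: PF = cos(φ) = Re(Z)/|Z| = 0.0040349/0.40871 = 0.009872.
Step 5 — Type: Im(Z) = -0.4087 ⇒ leading (phase φ = -89.4°).

PF = 0.009872 (leading, φ = -89.4°)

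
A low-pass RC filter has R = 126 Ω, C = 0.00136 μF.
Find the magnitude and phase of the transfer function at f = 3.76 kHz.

Step 1 — Angular frequency: ω = 2π·3760 = 2.362e+04 rad/s.
Step 2 — Transfer function: H(jω) = 1/(1 + jωRC).
Step 3 — Denominator: 1 + jωRC = 1 + j·2.362e+04·126·1.36e-09 = 1 + j0.004048.
Step 4 — H = 1 - j0.004048.
Step 5 — Magnitude: |H| = 1 (-0.0 dB); phase: φ = -0.2°.

|H| = 1 (-0.0 dB), φ = -0.2°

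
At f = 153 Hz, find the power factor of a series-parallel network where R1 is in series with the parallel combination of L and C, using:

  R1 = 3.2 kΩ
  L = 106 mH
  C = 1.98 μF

Step 1 — Angular frequency: ω = 2π·f = 2π·153 = 961.3 rad/s.
Step 2 — Component impedances:
  R1: Z = R = 3200 Ω
  L: Z = jωL = j·961.3·0.106 = 0 + j101.9 Ω
  C: Z = 1/(jωC) = -j/(ω·C) = 0 - j525.4 Ω
Step 3 — Parallel branch: L || C = 1/(1/L + 1/C) = 0 + j126.4 Ω.
Step 4 — Series with R1: Z_total = R1 + (L || C) = 3200 + j126.4 Ω = 3202∠2.3° Ω.
Step 5 — Power factor: PF = cos(φ) = Re(Z)/|Z| = 3200/3202.5 = 0.9992.
Step 6 — Type: Im(Z) = 126.4 ⇒ lagging (phase φ = 2.3°).

PF = 0.9992 (lagging, φ = 2.3°)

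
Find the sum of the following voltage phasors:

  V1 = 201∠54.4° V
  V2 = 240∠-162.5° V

Step 1 — Convert each phasor to rectangular form:
  V1 = 201·(cos(54.4°) + j·sin(54.4°)) = 117 + j163.4 V
  V2 = 240·(cos(-162.5°) + j·sin(-162.5°)) = -228.9 - j72.17 V
Step 2 — Sum components: V_total = -111.9 + j91.26 V.
Step 3 — Convert to polar: |V_total| = 144.4 V, ∠V_total = 140.8°.

V_total = 144.4∠140.8° V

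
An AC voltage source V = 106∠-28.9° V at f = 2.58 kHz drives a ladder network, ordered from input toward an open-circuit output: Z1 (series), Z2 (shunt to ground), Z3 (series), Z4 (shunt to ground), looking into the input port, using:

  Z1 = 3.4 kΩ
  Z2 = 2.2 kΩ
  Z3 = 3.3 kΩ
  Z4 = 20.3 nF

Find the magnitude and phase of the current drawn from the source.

Step 1 — Angular frequency: ω = 2π·f = 2π·2580 = 1.621e+04 rad/s.
Step 2 — Component impedances:
  Z1: Z = R = 3400 Ω
  Z2: Z = R = 2200 Ω
  Z3: Z = R = 3300 Ω
  Z4: Z = 1/(jωC) = -j/(ω·C) = 0 - j3039 Ω
Step 3 — Ladder network (open output): work backward from the far end, alternating series and parallel combinations. Z_in = 4926 - j372.5 Ω = 4940∠-4.3° Ω.
Step 4 — Source phasor: V = 106∠-28.9° V = 92.8 - j51.23 V.
Step 5 — Ohm's law: I = V / Z_total = (92.8 - j51.23) / (4926 - j372.5) = 0.01951 - j0.008924 A.
Step 6 — Convert to polar: |I| = 0.02146 A, ∠I = -24.6°.

I = 0.02146∠-24.6° A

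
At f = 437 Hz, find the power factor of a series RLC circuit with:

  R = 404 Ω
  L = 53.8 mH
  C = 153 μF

Step 1 — Angular frequency: ω = 2π·f = 2π·437 = 2746 rad/s.
Step 2 — Component impedances:
  R: Z = R = 404 Ω
  L: Z = jωL = j·2746·0.0538 = 0 + j147.7 Ω
  C: Z = 1/(jωC) = -j/(ω·C) = 0 - j2.38 Ω
Step 3 — Series combination: Z_total = R + L + C = 404 + j145.3 Ω = 429.3∠19.8° Ω.
Step 4 — Power factor: PF = cos(φ) = Re(Z)/|Z| = 404/429.35 = 0.941.
Step 5 — Type: Im(Z) = 145.3 ⇒ lagging (phase φ = 19.8°).

PF = 0.941 (lagging, φ = 19.8°)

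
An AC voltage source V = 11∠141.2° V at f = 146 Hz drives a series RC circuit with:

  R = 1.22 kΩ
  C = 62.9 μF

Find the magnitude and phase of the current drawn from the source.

Step 1 — Angular frequency: ω = 2π·f = 2π·146 = 917.3 rad/s.
Step 2 — Component impedances:
  R: Z = R = 1220 Ω
  C: Z = 1/(jωC) = -j/(ω·C) = 0 - j17.33 Ω
Step 3 — Series combination: Z_total = R + C = 1220 - j17.33 Ω = 1220∠-0.8° Ω.
Step 4 — Source phasor: V = 11∠141.2° V = -8.573 + j6.893 V.
Step 5 — Ohm's law: I = V / Z_total = (-8.573 + j6.893) / (1220 - j17.33) = -0.007106 + j0.005549 A.
Step 6 — Convert to polar: |I| = 0.009015 A, ∠I = 142.0°.

I = 0.009015∠142.0° A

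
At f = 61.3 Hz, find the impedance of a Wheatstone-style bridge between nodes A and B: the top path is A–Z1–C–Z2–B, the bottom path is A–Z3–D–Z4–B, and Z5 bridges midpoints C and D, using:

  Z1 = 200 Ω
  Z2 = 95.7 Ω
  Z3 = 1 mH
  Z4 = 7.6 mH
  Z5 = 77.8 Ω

Step 1 — Angular frequency: ω = 2π·f = 2π·61.3 = 385.2 rad/s.
Step 2 — Component impedances:
  Z1: Z = R = 200 Ω
  Z2: Z = R = 95.7 Ω
  Z3: Z = jωL = j·385.2·0.001 = 0 + j0.3852 Ω
  Z4: Z = jωL = j·385.2·0.0076 = 0 + j2.927 Ω
  Z5: Z = R = 77.8 Ω
Step 3 — Bridge requires nodal analysis (the Z5 bridge couples midpoints C and D, so the two paths cannot be reduced to a simple series/parallel combination). Setting node B to ground and injecting 1 A at node A, the 3-node admittance system at A, C, D solves to V_A = Z_AB = 0.06123 + j3.311 Ω = 3.312∠88.9° Ω.

Z = 0.06123 + j3.311 Ω = 3.312∠88.9° Ω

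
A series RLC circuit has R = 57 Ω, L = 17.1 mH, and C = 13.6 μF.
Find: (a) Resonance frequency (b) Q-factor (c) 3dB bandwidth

Step 1 — Resonance condition Im(Z)=0 gives ω₀ = 1/√(LC).
Step 2 — ω₀ = 1/√(0.0171·1.36e-05) = 2074 rad/s.
Step 3 — f₀ = ω₀/(2π) = 330 Hz.
Step 4 — Series Q: Q = ω₀L/R = 2074·0.0171/57 = 0.6221.
Step 5 — 3dB bandwidth: Δω = ω₀/Q = 3333 rad/s; BW = Δω/(2π) = 530.5 Hz.

(a) f₀ = 330 Hz  (b) Q = 0.6221  (c) BW = 530.5 Hz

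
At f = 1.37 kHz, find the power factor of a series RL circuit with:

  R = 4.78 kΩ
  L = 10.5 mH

Step 1 — Angular frequency: ω = 2π·f = 2π·1370 = 8608 rad/s.
Step 2 — Component impedances:
  R: Z = R = 4780 Ω
  L: Z = jωL = j·8608·0.0105 = 0 + j90.38 Ω
Step 3 — Series combination: Z_total = R + L = 4780 + j90.38 Ω = 4781∠1.1° Ω.
Step 4 — Power factor: PF = cos(φ) = Re(Z)/|Z| = 4780/4781 = 0.9998.
Step 5 — Type: Im(Z) = 90.38 ⇒ lagging (phase φ = 1.1°).

PF = 0.9998 (lagging, φ = 1.1°)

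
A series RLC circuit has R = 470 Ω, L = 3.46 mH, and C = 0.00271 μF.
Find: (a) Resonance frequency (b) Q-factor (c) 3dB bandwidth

Step 1 — Resonance: ω₀ = 1/√(LC) = 1/√(0.00346·2.71e-09) = 3.266e+05 rad/s.
Step 2 — f₀ = ω₀/(2π) = 5.198e+04 Hz.
Step 3 — Series Q: Q = ω₀L/R = 3.266e+05·0.00346/470 = 2.404.
Step 4 — Bandwidth: Δω = ω₀/Q = 1.358e+05 rad/s; BW = Δω/(2π) = 2.162e+04 Hz.

(a) f₀ = 5.198e+04 Hz  (b) Q = 2.404  (c) BW = 2.162e+04 Hz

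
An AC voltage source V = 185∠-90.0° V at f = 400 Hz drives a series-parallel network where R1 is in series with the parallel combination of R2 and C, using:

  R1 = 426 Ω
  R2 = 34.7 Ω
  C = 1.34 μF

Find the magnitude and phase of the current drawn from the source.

Step 1 — Angular frequency: ω = 2π·f = 2π·400 = 2513 rad/s.
Step 2 — Component impedances:
  R1: Z = R = 426 Ω
  R2: Z = R = 34.7 Ω
  C: Z = 1/(jωC) = -j/(ω·C) = 0 - j296.9 Ω
Step 3 — Parallel branch: R2 || C = 1/(1/R2 + 1/C) = 34.23 - j4 Ω.
Step 4 — Series with R1: Z_total = R1 + (R2 || C) = 460.2 - j4 Ω = 460.2∠-0.5° Ω.
Step 5 — Source phasor: V = 185∠-90.0° V = 0 - j185 V.
Step 6 — Ohm's law: I = V / Z_total = (0 - j185) / (460.2 - j4) = 0.003494 - j0.4019 A.
Step 7 — Convert to polar: |I| = 0.402 A, ∠I = -89.5°.

I = 0.402∠-89.5° A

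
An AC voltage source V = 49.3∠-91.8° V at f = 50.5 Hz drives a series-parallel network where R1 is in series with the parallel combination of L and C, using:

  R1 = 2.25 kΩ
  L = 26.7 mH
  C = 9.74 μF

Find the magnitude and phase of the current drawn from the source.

Step 1 — Angular frequency: ω = 2π·f = 2π·50.5 = 317.3 rad/s.
Step 2 — Component impedances:
  R1: Z = R = 2250 Ω
  L: Z = jωL = j·317.3·0.0267 = 0 + j8.472 Ω
  C: Z = 1/(jωC) = -j/(ω·C) = 0 - j323.6 Ω
Step 3 — Parallel branch: L || C = 1/(1/L + 1/C) = 0 + j8.7 Ω.
Step 4 — Series with R1: Z_total = R1 + (L || C) = 2250 + j8.7 Ω = 2250∠0.2° Ω.
Step 5 — Source phasor: V = 49.3∠-91.8° V = -1.549 - j49.28 V.
Step 6 — Ohm's law: I = V / Z_total = (-1.549 - j49.28) / (2250 + j8.7) = -0.0007729 - j0.0219 A.
Step 7 — Convert to polar: |I| = 0.02191 A, ∠I = -92.0°.

I = 0.02191∠-92.0° A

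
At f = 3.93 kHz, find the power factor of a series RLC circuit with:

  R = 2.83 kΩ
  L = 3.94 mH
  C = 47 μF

Step 1 — Angular frequency: ω = 2π·f = 2π·3930 = 2.469e+04 rad/s.
Step 2 — Component impedances:
  R: Z = R = 2830 Ω
  L: Z = jωL = j·2.469e+04·0.00394 = 0 + j97.29 Ω
  C: Z = 1/(jωC) = -j/(ω·C) = 0 - j0.8616 Ω
Step 3 — Series combination: Z_total = R + L + C = 2830 + j96.43 Ω = 2832∠2.0° Ω.
Step 4 — Power factor: PF = cos(φ) = Re(Z)/|Z| = 2830/2831.6 = 0.9994.
Step 5 — Type: Im(Z) = 96.43 ⇒ lagging (phase φ = 2.0°).

PF = 0.9994 (lagging, φ = 2.0°)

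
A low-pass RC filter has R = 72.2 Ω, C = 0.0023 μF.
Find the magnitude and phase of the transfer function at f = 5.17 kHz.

Step 1 — Angular frequency: ω = 2π·5170 = 3.248e+04 rad/s.
Step 2 — Transfer function: H(jω) = 1/(1 + jωRC).
Step 3 — Denominator: 1 + jωRC = 1 + j·3.248e+04·72.2·2.3e-09 = 1 + j0.005394.
Step 4 — H = 1 - j0.005394.
Step 5 — Magnitude: |H| = 1 (-0.0 dB); phase: φ = -0.3°.

|H| = 1 (-0.0 dB), φ = -0.3°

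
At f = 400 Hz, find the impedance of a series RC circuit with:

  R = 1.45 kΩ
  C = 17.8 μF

Step 1 — Angular frequency: ω = 2π·f = 2π·400 = 2513 rad/s.
Step 2 — Component impedances:
  R: Z = R = 1450 Ω
  C: Z = 1/(jωC) = -j/(ω·C) = 0 - j22.35 Ω
Step 3 — Series combination: Z_total = R + C = 1450 - j22.35 Ω = 1450∠-0.9° Ω.

Z = 1450 - j22.35 Ω = 1450∠-0.9° Ω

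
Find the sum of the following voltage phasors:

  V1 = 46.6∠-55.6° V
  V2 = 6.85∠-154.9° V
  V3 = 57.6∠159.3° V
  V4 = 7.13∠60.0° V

Step 1 — Convert each phasor to rectangular form:
  V1 = 46.6·(cos(-55.6°) + j·sin(-55.6°)) = 26.33 - j38.45 V
  V2 = 6.85·(cos(-154.9°) + j·sin(-154.9°)) = -6.203 - j2.906 V
  V3 = 57.6·(cos(159.3°) + j·sin(159.3°)) = -53.88 + j20.36 V
  V4 = 7.13·(cos(60.0°) + j·sin(60.0°)) = 3.565 + j6.175 V
Step 2 — Sum components: V_total = -30.19 - j14.82 V.
Step 3 — Convert to polar: |V_total| = 33.63 V, ∠V_total = -153.9°.

V_total = 33.63∠-153.9° V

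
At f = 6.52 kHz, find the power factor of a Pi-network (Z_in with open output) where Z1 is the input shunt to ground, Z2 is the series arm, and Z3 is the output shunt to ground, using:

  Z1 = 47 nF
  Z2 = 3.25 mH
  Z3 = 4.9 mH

Step 1 — Angular frequency: ω = 2π·f = 2π·6520 = 4.097e+04 rad/s.
Step 2 — Component impedances:
  Z1: Z = 1/(jωC) = -j/(ω·C) = 0 - j519.4 Ω
  Z2: Z = jωL = j·4.097e+04·0.00325 = 0 + j133.1 Ω
  Z3: Z = jωL = j·4.097e+04·0.0049 = 0 + j200.7 Ω
Step 3 — With open output, the series arm Z2 and the output shunt Z3 appear in series to ground: Z2 + Z3 = 0 + j333.9 Ω.
Step 4 — Parallel with input shunt Z1: Z_in = Z1 || (Z2 + Z3) = 0 + j934.8 Ω = 934.8∠90.0° Ω.
Step 5 — Power factor: PF = cos(φ) = Re(Z)/|Z| = -0/934.8 = -0.
Step 6 — Type: Im(Z) = 934.8 ⇒ lagging (phase φ = 90.0°).

PF = -0 (lagging, φ = 90.0°)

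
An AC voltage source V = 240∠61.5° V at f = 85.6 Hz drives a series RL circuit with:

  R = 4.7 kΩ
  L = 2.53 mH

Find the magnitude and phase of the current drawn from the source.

Step 1 — Angular frequency: ω = 2π·f = 2π·85.6 = 537.8 rad/s.
Step 2 — Component impedances:
  R: Z = R = 4700 Ω
  L: Z = jωL = j·537.8·0.00253 = 0 + j1.361 Ω
Step 3 — Series combination: Z_total = R + L = 4700 + j1.361 Ω = 4700∠0.0° Ω.
Step 4 — Source phasor: V = 240∠61.5° V = 114.5 + j210.9 V.
Step 5 — Ohm's law: I = V / Z_total = (114.5 + j210.9) / (4700 + j1.361) = 0.02438 + j0.04487 A.
Step 6 — Convert to polar: |I| = 0.05106 A, ∠I = 61.5°.

I = 0.05106∠61.5° A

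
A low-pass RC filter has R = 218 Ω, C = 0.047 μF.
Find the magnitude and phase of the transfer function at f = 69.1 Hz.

Step 1 — Angular frequency: ω = 2π·69.1 = 434.2 rad/s.
Step 2 — Transfer function: H(jω) = 1/(1 + jωRC).
Step 3 — Denominator: 1 + jωRC = 1 + j·434.2·218·4.7e-08 = 1 + j0.004448.
Step 4 — H = 1 - j0.004448.
Step 5 — Magnitude: |H| = 1 (-0.0 dB); phase: φ = -0.3°.

|H| = 1 (-0.0 dB), φ = -0.3°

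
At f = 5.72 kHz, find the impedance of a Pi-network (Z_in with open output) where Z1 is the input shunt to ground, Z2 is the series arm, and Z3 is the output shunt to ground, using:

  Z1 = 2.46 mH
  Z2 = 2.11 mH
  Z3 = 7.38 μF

Step 1 — Angular frequency: ω = 2π·f = 2π·5720 = 3.594e+04 rad/s.
Step 2 — Component impedances:
  Z1: Z = jωL = j·3.594e+04·0.00246 = 0 + j88.41 Ω
  Z2: Z = jωL = j·3.594e+04·0.00211 = 0 + j75.83 Ω
  Z3: Z = 1/(jωC) = -j/(ω·C) = 0 - j3.77 Ω
Step 3 — With open output, the series arm Z2 and the output shunt Z3 appear in series to ground: Z2 + Z3 = 0 + j72.06 Ω.
Step 4 — Parallel with input shunt Z1: Z_in = Z1 || (Z2 + Z3) = 0 + j39.7 Ω = 39.7∠90.0° Ω.

Z = 0 + j39.7 Ω = 39.7∠90.0° Ω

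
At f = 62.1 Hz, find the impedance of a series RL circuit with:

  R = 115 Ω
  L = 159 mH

Step 1 — Angular frequency: ω = 2π·f = 2π·62.1 = 390.2 rad/s.
Step 2 — Component impedances:
  R: Z = R = 115 Ω
  L: Z = jωL = j·390.2·0.159 = 0 + j62.04 Ω
Step 3 — Series combination: Z_total = R + L = 115 + j62.04 Ω = 130.7∠28.3° Ω.

Z = 115 + j62.04 Ω = 130.7∠28.3° Ω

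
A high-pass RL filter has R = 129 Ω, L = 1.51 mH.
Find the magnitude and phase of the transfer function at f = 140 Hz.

Step 1 — Angular frequency: ω = 2π·140 = 879.6 rad/s.
Step 2 — Transfer function: H(jω) = jωL/(R + jωL).
Step 3 — Numerator jωL = j·1.328; denominator R + jωL = 129 + j1.328.
Step 4 — H = 0.000106 + j0.0103.
Step 5 — Magnitude: |H| = 0.0103 (-39.7 dB); phase: φ = 89.4°.

|H| = 0.0103 (-39.7 dB), φ = 89.4°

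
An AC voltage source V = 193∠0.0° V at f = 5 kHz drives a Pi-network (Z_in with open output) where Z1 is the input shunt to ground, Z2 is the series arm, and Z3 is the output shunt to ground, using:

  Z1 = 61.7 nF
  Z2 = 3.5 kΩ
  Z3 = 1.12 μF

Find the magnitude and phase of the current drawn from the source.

Step 1 — Angular frequency: ω = 2π·f = 2π·5000 = 3.142e+04 rad/s.
Step 2 — Component impedances:
  Z1: Z = 1/(jωC) = -j/(ω·C) = 0 - j515.9 Ω
  Z2: Z = R = 3500 Ω
  Z3: Z = 1/(jωC) = -j/(ω·C) = 0 - j28.42 Ω
Step 3 — With open output, the series arm Z2 and the output shunt Z3 appear in series to ground: Z2 + Z3 = 3500 - j28.42 Ω.
Step 4 — Parallel with input shunt Z1: Z_in = Z1 || (Z2 + Z3) = 74.25 - j504.4 Ω = 509.8∠-81.6° Ω.
Step 5 — Source phasor: V = 193∠0.0° V = 193 V.
Step 6 — Ohm's law: I = V / Z_total = (193) / (74.25 - j504.4) = 0.05514 + j0.3746 A.
Step 7 — Convert to polar: |I| = 0.3786 A, ∠I = 81.6°.

I = 0.3786∠81.6° A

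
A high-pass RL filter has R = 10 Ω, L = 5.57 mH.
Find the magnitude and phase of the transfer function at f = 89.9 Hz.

Step 1 — Angular frequency: ω = 2π·89.9 = 564.9 rad/s.
Step 2 — Transfer function: H(jω) = jωL/(R + jωL).
Step 3 — Numerator jωL = j·3.146; denominator R + jωL = 10 + j3.146.
Step 4 — H = 0.09007 + j0.2863.
Step 5 — Magnitude: |H| = 0.3001 (-10.5 dB); phase: φ = 72.5°.

|H| = 0.3001 (-10.5 dB), φ = 72.5°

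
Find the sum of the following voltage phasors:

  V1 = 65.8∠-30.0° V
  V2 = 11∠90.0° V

Step 1 — Convert each phasor to rectangular form:
  V1 = 65.8·(cos(-30.0°) + j·sin(-30.0°)) = 56.98 - j32.9 V
  V2 = 11·(cos(90.0°) + j·sin(90.0°)) = 0 + j11 V
Step 2 — Sum components: V_total = 56.98 - j21.9 V.
Step 3 — Convert to polar: |V_total| = 61.05 V, ∠V_total = -21.0°.

V_total = 61.05∠-21.0° V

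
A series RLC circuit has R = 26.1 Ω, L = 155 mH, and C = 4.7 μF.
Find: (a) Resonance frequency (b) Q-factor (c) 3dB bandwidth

Step 1 — Resonance: ω₀ = 1/√(LC) = 1/√(0.155·4.7e-06) = 1172 rad/s.
Step 2 — f₀ = ω₀/(2π) = 186.5 Hz.
Step 3 — Series Q: Q = ω₀L/R = 1172·0.155/26.1 = 6.958.
Step 4 — Bandwidth: Δω = ω₀/Q = 168.4 rad/s; BW = Δω/(2π) = 26.8 Hz.

(a) f₀ = 186.5 Hz  (b) Q = 6.958  (c) BW = 26.8 Hz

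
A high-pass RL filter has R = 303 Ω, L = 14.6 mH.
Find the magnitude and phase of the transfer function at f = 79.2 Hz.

Step 1 — Angular frequency: ω = 2π·79.2 = 497.6 rad/s.
Step 2 — Transfer function: H(jω) = jωL/(R + jωL).
Step 3 — Numerator jωL = j·7.265; denominator R + jωL = 303 + j7.265.
Step 4 — H = 0.0005746 + j0.02396.
Step 5 — Magnitude: |H| = 0.02397 (-32.4 dB); phase: φ = 88.6°.

|H| = 0.02397 (-32.4 dB), φ = 88.6°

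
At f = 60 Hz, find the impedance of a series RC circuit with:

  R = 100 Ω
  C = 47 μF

Step 1 — Angular frequency: ω = 2π·f = 2π·60 = 377 rad/s.
Step 2 — Component impedances:
  R: Z = R = 100 Ω
  C: Z = 1/(jωC) = -j/(ω·C) = 0 - j56.44 Ω
Step 3 — Series combination: Z_total = R + C = 100 - j56.44 Ω = 114.8∠-29.4° Ω.

Z = 100 - j56.44 Ω = 114.8∠-29.4° Ω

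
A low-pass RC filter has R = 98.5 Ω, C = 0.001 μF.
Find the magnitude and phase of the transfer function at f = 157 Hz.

Step 1 — Angular frequency: ω = 2π·157 = 986.5 rad/s.
Step 2 — Transfer function: H(jω) = 1/(1 + jωRC).
Step 3 — Denominator: 1 + jωRC = 1 + j·986.5·98.5·1e-09 = 1 + j9.717e-05.
Step 4 — H = 1 - j9.717e-05.
Step 5 — Magnitude: |H| = 1 (-0.0 dB); phase: φ = -0.0°.

|H| = 1 (-0.0 dB), φ = -0.0°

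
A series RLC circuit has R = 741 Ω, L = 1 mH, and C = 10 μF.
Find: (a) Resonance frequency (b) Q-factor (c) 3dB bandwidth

Step 1 — Resonance: ω₀ = 1/√(LC) = 1/√(0.001·1e-05) = 1e+04 rad/s.
Step 2 — f₀ = ω₀/(2π) = 1592 Hz.
Step 3 — Series Q: Q = ω₀L/R = 1e+04·0.001/741 = 0.0135.
Step 4 — Bandwidth: Δω = ω₀/Q = 7.41e+05 rad/s; BW = Δω/(2π) = 1.179e+05 Hz.

(a) f₀ = 1592 Hz  (b) Q = 0.0135  (c) BW = 1.179e+05 Hz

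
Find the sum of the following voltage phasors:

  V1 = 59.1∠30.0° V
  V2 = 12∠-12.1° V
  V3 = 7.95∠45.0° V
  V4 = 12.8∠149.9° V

Step 1 — Convert each phasor to rectangular form:
  V1 = 59.1·(cos(30.0°) + j·sin(30.0°)) = 51.18 + j29.55 V
  V2 = 12·(cos(-12.1°) + j·sin(-12.1°)) = 11.73 - j2.515 V
  V3 = 7.95·(cos(45.0°) + j·sin(45.0°)) = 5.621 + j5.621 V
  V4 = 12.8·(cos(149.9°) + j·sin(149.9°)) = -11.07 + j6.419 V
Step 2 — Sum components: V_total = 57.46 + j39.08 V.
Step 3 — Convert to polar: |V_total| = 69.49 V, ∠V_total = 34.2°.

V_total = 69.49∠34.2° V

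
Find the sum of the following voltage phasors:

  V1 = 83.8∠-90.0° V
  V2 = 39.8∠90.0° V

Step 1 — Convert each phasor to rectangular form:
  V1 = 83.8·(cos(-90.0°) + j·sin(-90.0°)) = 0 - j83.8 V
  V2 = 39.8·(cos(90.0°) + j·sin(90.0°)) = 0 + j39.8 V
Step 2 — Sum components: V_total = 0 - j44 V.
Step 3 — Convert to polar: |V_total| = 44 V, ∠V_total = -90.0°.

V_total = 44∠-90.0° V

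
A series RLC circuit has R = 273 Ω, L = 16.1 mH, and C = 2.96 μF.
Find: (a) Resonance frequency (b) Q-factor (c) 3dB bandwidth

Step 1 — Resonance: ω₀ = 1/√(LC) = 1/√(0.0161·2.96e-06) = 4581 rad/s.
Step 2 — f₀ = ω₀/(2π) = 729.1 Hz.
Step 3 — Series Q: Q = ω₀L/R = 4581·0.0161/273 = 0.2701.
Step 4 — Bandwidth: Δω = ω₀/Q = 1.696e+04 rad/s; BW = Δω/(2π) = 2699 Hz.

(a) f₀ = 729.1 Hz  (b) Q = 0.2701  (c) BW = 2699 Hz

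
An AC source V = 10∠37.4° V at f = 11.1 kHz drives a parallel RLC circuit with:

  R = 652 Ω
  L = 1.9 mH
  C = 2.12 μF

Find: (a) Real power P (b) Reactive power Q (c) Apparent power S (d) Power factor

Step 1 — Angular frequency: ω = 2π·f = 2π·1.11e+04 = 6.974e+04 rad/s.
Step 2 — Component impedances:
  R: Z = R = 652 Ω
  L: Z = jωL = j·6.974e+04·0.0019 = 0 + j132.5 Ω
  C: Z = 1/(jωC) = -j/(ω·C) = 0 - j6.763 Ω
Step 3 — Parallel combination: 1/Z_total = 1/R + 1/L + 1/C; Z_total = 0.0779 - j7.126 Ω = 7.127∠-89.4° Ω.
Step 4 — Source phasor: V = 10∠37.4° V = 7.944 + j6.074 V.
Step 5 — Current: I = V / Z = -0.84 + j1.124 A = 1.403∠126.8° A.
Step 6 — Complex power: S = V·I* = 0.1534 - j14.03 VA.
Step 7 — Real power: P = Re(S) = 0.1534 W.
Step 8 — Reactive power: Q = Im(S) = -14.03 VAR.
Step 9 — Apparent power: |S| = 14.03 VA.
Step 10 — Power factor: PF = P/|S| = 0.01093 (leading).

(a) P = 0.1534 W  (b) Q = -14.03 VAR  (c) S = 14.03 VA  (d) PF = 0.01093 (leading)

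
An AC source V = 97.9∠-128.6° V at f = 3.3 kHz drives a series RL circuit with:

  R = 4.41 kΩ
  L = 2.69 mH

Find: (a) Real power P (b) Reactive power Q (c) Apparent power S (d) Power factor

Step 1 — Angular frequency: ω = 2π·f = 2π·3300 = 2.073e+04 rad/s.
Step 2 — Component impedances:
  R: Z = R = 4410 Ω
  L: Z = jωL = j·2.073e+04·0.00269 = 0 + j55.78 Ω
Step 3 — Series combination: Z_total = R + L = 4410 + j55.78 Ω = 4410∠0.7° Ω.
Step 4 — Source phasor: V = 97.9∠-128.6° V = -61.08 - j76.51 V.
Step 5 — Current: I = V / Z = -0.01407 - j0.01717 A = 0.0222∠-129.3° A.
Step 6 — Complex power: S = V·I* = 2.173 + j0.02748 VA.
Step 7 — Real power: P = Re(S) = 2.173 W.
Step 8 — Reactive power: Q = Im(S) = 0.02748 VAR.
Step 9 — Apparent power: |S| = 2.173 VA.
Step 10 — Power factor: PF = P/|S| = 0.9999 (lagging).

(a) P = 2.173 W  (b) Q = 0.02748 VAR  (c) S = 2.173 VA  (d) PF = 0.9999 (lagging)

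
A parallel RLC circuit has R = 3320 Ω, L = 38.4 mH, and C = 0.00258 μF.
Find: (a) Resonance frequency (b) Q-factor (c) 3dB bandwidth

Step 1 — Resonance: ω₀ = 1/√(LC) = 1/√(0.0384·2.58e-09) = 1.005e+05 rad/s.
Step 2 — f₀ = ω₀/(2π) = 1.599e+04 Hz.
Step 3 — Parallel Q: Q = R/(ω₀L) = 3320/(1.005e+05·0.0384) = 0.8606.
Step 4 — Bandwidth: Δω = ω₀/Q = 1.167e+05 rad/s; BW = Δω/(2π) = 1.858e+04 Hz.

(a) f₀ = 1.599e+04 Hz  (b) Q = 0.8606  (c) BW = 1.858e+04 Hz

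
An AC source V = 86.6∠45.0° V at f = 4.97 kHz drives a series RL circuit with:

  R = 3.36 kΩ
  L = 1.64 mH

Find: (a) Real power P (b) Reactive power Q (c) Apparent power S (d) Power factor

Step 1 — Angular frequency: ω = 2π·f = 2π·4970 = 3.123e+04 rad/s.
Step 2 — Component impedances:
  R: Z = R = 3360 Ω
  L: Z = jωL = j·3.123e+04·0.00164 = 0 + j51.21 Ω
Step 3 — Series combination: Z_total = R + L = 3360 + j51.21 Ω = 3360∠0.9° Ω.
Step 4 — Source phasor: V = 86.6∠45.0° V = 61.24 + j61.24 V.
Step 5 — Current: I = V / Z = 0.0185 + j0.01794 A = 0.02577∠44.1° A.
Step 6 — Complex power: S = V·I* = 2.231 + j0.03401 VA.
Step 7 — Real power: P = Re(S) = 2.231 W.
Step 8 — Reactive power: Q = Im(S) = 0.03401 VAR.
Step 9 — Apparent power: |S| = 2.232 VA.
Step 10 — Power factor: PF = P/|S| = 0.9999 (lagging).

(a) P = 2.231 W  (b) Q = 0.03401 VAR  (c) S = 2.232 VA  (d) PF = 0.9999 (lagging)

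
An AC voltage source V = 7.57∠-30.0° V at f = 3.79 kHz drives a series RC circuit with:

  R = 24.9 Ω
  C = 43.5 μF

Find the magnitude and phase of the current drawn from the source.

Step 1 — Angular frequency: ω = 2π·f = 2π·3790 = 2.381e+04 rad/s.
Step 2 — Component impedances:
  R: Z = R = 24.9 Ω
  C: Z = 1/(jωC) = -j/(ω·C) = 0 - j0.9654 Ω
Step 3 — Series combination: Z_total = R + C = 24.9 - j0.9654 Ω = 24.92∠-2.2° Ω.
Step 4 — Source phasor: V = 7.57∠-30.0° V = 6.556 - j3.785 V.
Step 5 — Ohm's law: I = V / Z_total = (6.556 - j3.785) / (24.9 - j0.9654) = 0.2688 - j0.1416 A.
Step 6 — Convert to polar: |I| = 0.3038 A, ∠I = -27.8°.

I = 0.3038∠-27.8° A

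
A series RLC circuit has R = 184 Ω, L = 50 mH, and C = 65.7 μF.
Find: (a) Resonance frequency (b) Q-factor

Step 1 — Resonance condition Im(Z)=0 gives ω₀ = 1/√(LC).
Step 2 — ω₀ = 1/√(0.05·6.57e-05) = 551.7 rad/s.
Step 3 — f₀ = ω₀/(2π) = 87.81 Hz.
Step 4 — Series Q: Q = ω₀L/R = 551.7·0.05/184 = 0.1499.

(a) f₀ = 87.81 Hz  (b) Q = 0.1499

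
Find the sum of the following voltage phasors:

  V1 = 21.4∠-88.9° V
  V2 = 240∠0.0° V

Step 1 — Convert each phasor to rectangular form:
  V1 = 21.4·(cos(-88.9°) + j·sin(-88.9°)) = 0.4108 - j21.4 V
  V2 = 240·(cos(0.0°) + j·sin(0.0°)) = 240 V
Step 2 — Sum components: V_total = 240.4 - j21.4 V.
Step 3 — Convert to polar: |V_total| = 241.4 V, ∠V_total = -5.1°.

V_total = 241.4∠-5.1° V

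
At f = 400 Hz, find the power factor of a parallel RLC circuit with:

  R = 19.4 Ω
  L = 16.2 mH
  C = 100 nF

Step 1 — Angular frequency: ω = 2π·f = 2π·400 = 2513 rad/s.
Step 2 — Component impedances:
  R: Z = R = 19.4 Ω
  L: Z = jωL = j·2513·0.0162 = 0 + j40.72 Ω
  C: Z = 1/(jωC) = -j/(ω·C) = 0 - j3979 Ω
Step 3 — Parallel combination: 1/Z_total = 1/R + 1/L + 1/C; Z_total = 15.87 + j7.485 Ω = 17.55∠25.2° Ω.
Step 4 — Power factor: PF = cos(φ) = Re(Z)/|Z| = 15.8703/17.5466 = 0.9045.
Step 5 — Type: Im(Z) = 7.485 ⇒ lagging (phase φ = 25.2°).

PF = 0.9045 (lagging, φ = 25.2°)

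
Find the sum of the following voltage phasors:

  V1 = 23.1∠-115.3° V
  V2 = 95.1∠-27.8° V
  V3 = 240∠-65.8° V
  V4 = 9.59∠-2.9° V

Step 1 — Convert each phasor to rectangular form:
  V1 = 23.1·(cos(-115.3°) + j·sin(-115.3°)) = -9.872 - j20.88 V
  V2 = 95.1·(cos(-27.8°) + j·sin(-27.8°)) = 84.12 - j44.35 V
  V3 = 240·(cos(-65.8°) + j·sin(-65.8°)) = 98.38 - j218.9 V
  V4 = 9.59·(cos(-2.9°) + j·sin(-2.9°)) = 9.578 - j0.4852 V
Step 2 — Sum components: V_total = 182.2 - j284.6 V.
Step 3 — Convert to polar: |V_total| = 338 V, ∠V_total = -57.4°.

V_total = 338∠-57.4° V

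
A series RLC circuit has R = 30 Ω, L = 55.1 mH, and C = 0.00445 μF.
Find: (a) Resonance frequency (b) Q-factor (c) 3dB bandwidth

Step 1 — Resonance: ω₀ = 1/√(LC) = 1/√(0.0551·4.45e-09) = 6.386e+04 rad/s.
Step 2 — f₀ = ω₀/(2π) = 1.016e+04 Hz.
Step 3 — Series Q: Q = ω₀L/R = 6.386e+04·0.0551/30 = 117.3.
Step 4 — Bandwidth: Δω = ω₀/Q = 544.5 rad/s; BW = Δω/(2π) = 86.65 Hz.

(a) f₀ = 1.016e+04 Hz  (b) Q = 117.3  (c) BW = 86.65 Hz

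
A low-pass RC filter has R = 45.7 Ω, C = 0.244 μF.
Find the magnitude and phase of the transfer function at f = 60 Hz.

Step 1 — Angular frequency: ω = 2π·60 = 377 rad/s.
Step 2 — Transfer function: H(jω) = 1/(1 + jωRC).
Step 3 — Denominator: 1 + jωRC = 1 + j·377·45.7·2.44e-07 = 1 + j0.004204.
Step 4 — H = 1 - j0.004204.
Step 5 — Magnitude: |H| = 1 (-0.0 dB); phase: φ = -0.2°.

|H| = 1 (-0.0 dB), φ = -0.2°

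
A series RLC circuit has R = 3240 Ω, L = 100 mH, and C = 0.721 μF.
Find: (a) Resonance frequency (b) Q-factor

Step 1 — Resonance condition Im(Z)=0 gives ω₀ = 1/√(LC).
Step 2 — ω₀ = 1/√(0.1·7.21e-07) = 3724 rad/s.
Step 3 — f₀ = ω₀/(2π) = 592.7 Hz.
Step 4 — Series Q: Q = ω₀L/R = 3724·0.1/3240 = 0.1149.

(a) f₀ = 592.7 Hz  (b) Q = 0.1149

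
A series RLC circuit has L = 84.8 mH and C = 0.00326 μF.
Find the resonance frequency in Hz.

Step 1 — Resonance condition Im(Z)=0 gives ω₀ = 1/√(LC).
Step 2 — ω₀ = 1/√(0.0848·3.26e-09) = 6.014e+04 rad/s.
Step 3 — f₀ = ω₀/(2π) = 9572 Hz.

f₀ = 9572 Hz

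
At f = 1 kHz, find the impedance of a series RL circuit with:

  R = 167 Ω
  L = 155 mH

Step 1 — Angular frequency: ω = 2π·f = 2π·1000 = 6283 rad/s.
Step 2 — Component impedances:
  R: Z = R = 167 Ω
  L: Z = jωL = j·6283·0.155 = 0 + j973.9 Ω
Step 3 — Series combination: Z_total = R + L = 167 + j973.9 Ω = 988.1∠80.3° Ω.

Z = 167 + j973.9 Ω = 988.1∠80.3° Ω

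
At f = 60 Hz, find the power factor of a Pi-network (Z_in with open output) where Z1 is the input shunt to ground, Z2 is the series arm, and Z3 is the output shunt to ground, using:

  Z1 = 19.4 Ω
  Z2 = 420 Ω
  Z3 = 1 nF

Step 1 — Angular frequency: ω = 2π·f = 2π·60 = 377 rad/s.
Step 2 — Component impedances:
  Z1: Z = R = 19.4 Ω
  Z2: Z = R = 420 Ω
  Z3: Z = 1/(jωC) = -j/(ω·C) = 0 - j2.653e+06 Ω
Step 3 — With open output, the series arm Z2 and the output shunt Z3 appear in series to ground: Z2 + Z3 = 420 - j2.653e+06 Ω.
Step 4 — Parallel with input shunt Z1: Z_in = Z1 || (Z2 + Z3) = 19.4 - j0.0001419 Ω = 19.4∠-0.0° Ω.
Step 5 — Power factor: PF = cos(φ) = Re(Z)/|Z| = 19.4/19.4 = 1.
Step 6 — Type: Im(Z) = -0.0001419 ⇒ leading (phase φ = -0.0°).

PF = 1 (leading, φ = -0.0°)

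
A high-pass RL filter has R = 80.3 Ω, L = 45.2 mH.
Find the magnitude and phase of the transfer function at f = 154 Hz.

Step 1 — Angular frequency: ω = 2π·154 = 967.6 rad/s.
Step 2 — Transfer function: H(jω) = jωL/(R + jωL).
Step 3 — Numerator jωL = j·43.74; denominator R + jωL = 80.3 + j43.74.
Step 4 — H = 0.2288 + j0.42.
Step 5 — Magnitude: |H| = 0.4783 (-6.4 dB); phase: φ = 61.4°.

|H| = 0.4783 (-6.4 dB), φ = 61.4°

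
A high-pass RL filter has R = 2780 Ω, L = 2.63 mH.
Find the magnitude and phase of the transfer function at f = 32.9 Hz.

Step 1 — Angular frequency: ω = 2π·32.9 = 206.7 rad/s.
Step 2 — Transfer function: H(jω) = jωL/(R + jωL).
Step 3 — Numerator jωL = j·0.5437; denominator R + jωL = 2780 + j0.5437.
Step 4 — H = 3.824e-08 + j0.0001956.
Step 5 — Magnitude: |H| = 0.0001956 (-74.2 dB); phase: φ = 90.0°.

|H| = 0.0001956 (-74.2 dB), φ = 90.0°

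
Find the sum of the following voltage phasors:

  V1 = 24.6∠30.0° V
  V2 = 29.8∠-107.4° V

Step 1 — Convert each phasor to rectangular form:
  V1 = 24.6·(cos(30.0°) + j·sin(30.0°)) = 21.3 + j12.3 V
  V2 = 29.8·(cos(-107.4°) + j·sin(-107.4°)) = -8.911 - j28.44 V
Step 2 — Sum components: V_total = 12.39 - j16.14 V.
Step 3 — Convert to polar: |V_total| = 20.35 V, ∠V_total = -52.5°.

V_total = 20.35∠-52.5° V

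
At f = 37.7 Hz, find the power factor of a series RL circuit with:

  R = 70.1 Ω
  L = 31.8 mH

Step 1 — Angular frequency: ω = 2π·f = 2π·37.7 = 236.9 rad/s.
Step 2 — Component impedances:
  R: Z = R = 70.1 Ω
  L: Z = jωL = j·236.9·0.0318 = 0 + j7.533 Ω
Step 3 — Series combination: Z_total = R + L = 70.1 + j7.533 Ω = 70.5∠6.1° Ω.
Step 4 — Power factor: PF = cos(φ) = Re(Z)/|Z| = 70.1/70.5 = 0.9943.
Step 5 — Type: Im(Z) = 7.533 ⇒ lagging (phase φ = 6.1°).

PF = 0.9943 (lagging, φ = 6.1°)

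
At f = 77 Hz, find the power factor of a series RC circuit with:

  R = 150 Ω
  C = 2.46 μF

Step 1 — Angular frequency: ω = 2π·f = 2π·77 = 483.8 rad/s.
Step 2 — Component impedances:
  R: Z = R = 150 Ω
  C: Z = 1/(jωC) = -j/(ω·C) = 0 - j840.2 Ω
Step 3 — Series combination: Z_total = R + C = 150 - j840.2 Ω = 853.5∠-79.9° Ω.
Step 4 — Power factor: PF = cos(φ) = Re(Z)/|Z| = 150/853.5 = 0.1757.
Step 5 — Type: Im(Z) = -840.2 ⇒ leading (phase φ = -79.9°).

PF = 0.1757 (leading, φ = -79.9°)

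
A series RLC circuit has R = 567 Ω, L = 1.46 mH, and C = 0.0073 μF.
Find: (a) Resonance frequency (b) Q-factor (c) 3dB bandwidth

Step 1 — Resonance: ω₀ = 1/√(LC) = 1/√(0.00146·7.3e-09) = 3.063e+05 rad/s.
Step 2 — f₀ = ω₀/(2π) = 4.875e+04 Hz.
Step 3 — Series Q: Q = ω₀L/R = 3.063e+05·0.00146/567 = 0.7887.
Step 4 — Bandwidth: Δω = ω₀/Q = 3.884e+05 rad/s; BW = Δω/(2π) = 6.181e+04 Hz.

(a) f₀ = 4.875e+04 Hz  (b) Q = 0.7887  (c) BW = 6.181e+04 Hz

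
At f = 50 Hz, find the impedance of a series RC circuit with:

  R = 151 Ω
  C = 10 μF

Step 1 — Angular frequency: ω = 2π·f = 2π·50 = 314.2 rad/s.
Step 2 — Component impedances:
  R: Z = R = 151 Ω
  C: Z = 1/(jωC) = -j/(ω·C) = 0 - j318.3 Ω
Step 3 — Series combination: Z_total = R + C = 151 - j318.3 Ω = 352.3∠-64.6° Ω.

Z = 151 - j318.3 Ω = 352.3∠-64.6° Ω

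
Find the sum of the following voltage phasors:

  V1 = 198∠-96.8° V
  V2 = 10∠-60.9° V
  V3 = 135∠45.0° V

Step 1 — Convert each phasor to rectangular form:
  V1 = 198·(cos(-96.8°) + j·sin(-96.8°)) = -23.44 - j196.6 V
  V2 = 10·(cos(-60.9°) + j·sin(-60.9°)) = 4.863 - j8.738 V
  V3 = 135·(cos(45.0°) + j·sin(45.0°)) = 95.46 + j95.46 V
Step 2 — Sum components: V_total = 76.88 - j109.9 V.
Step 3 — Convert to polar: |V_total| = 134.1 V, ∠V_total = -55.0°.

V_total = 134.1∠-55.0° V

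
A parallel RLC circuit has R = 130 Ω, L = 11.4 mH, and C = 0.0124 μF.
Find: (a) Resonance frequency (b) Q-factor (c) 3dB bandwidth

Step 1 — Resonance: ω₀ = 1/√(LC) = 1/√(0.0114·1.24e-08) = 8.411e+04 rad/s.
Step 2 — f₀ = ω₀/(2π) = 1.339e+04 Hz.
Step 3 — Parallel Q: Q = R/(ω₀L) = 130/(8.411e+04·0.0114) = 0.1356.
Step 4 — Bandwidth: Δω = ω₀/Q = 6.203e+05 rad/s; BW = Δω/(2π) = 9.873e+04 Hz.

(a) f₀ = 1.339e+04 Hz  (b) Q = 0.1356  (c) BW = 9.873e+04 Hz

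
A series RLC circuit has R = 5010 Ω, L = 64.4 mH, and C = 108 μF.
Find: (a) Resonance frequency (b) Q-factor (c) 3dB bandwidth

Step 1 — Resonance condition Im(Z)=0 gives ω₀ = 1/√(LC).
Step 2 — ω₀ = 1/√(0.0644·0.000108) = 379.2 rad/s.
Step 3 — f₀ = ω₀/(2π) = 60.35 Hz.
Step 4 — Series Q: Q = ω₀L/R = 379.2·0.0644/5010 = 0.004874.
Step 5 — 3dB bandwidth: Δω = ω₀/Q = 7.78e+04 rad/s; BW = Δω/(2π) = 1.238e+04 Hz.

(a) f₀ = 60.35 Hz  (b) Q = 0.004874  (c) BW = 1.238e+04 Hz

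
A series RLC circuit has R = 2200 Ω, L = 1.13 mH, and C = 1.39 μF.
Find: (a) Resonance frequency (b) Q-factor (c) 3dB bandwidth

Step 1 — Resonance: ω₀ = 1/√(LC) = 1/√(0.00113·1.39e-06) = 2.523e+04 rad/s.
Step 2 — f₀ = ω₀/(2π) = 4016 Hz.
Step 3 — Series Q: Q = ω₀L/R = 2.523e+04·0.00113/2200 = 0.01296.
Step 4 — Bandwidth: Δω = ω₀/Q = 1.947e+06 rad/s; BW = Δω/(2π) = 3.099e+05 Hz.

(a) f₀ = 4016 Hz  (b) Q = 0.01296  (c) BW = 3.099e+05 Hz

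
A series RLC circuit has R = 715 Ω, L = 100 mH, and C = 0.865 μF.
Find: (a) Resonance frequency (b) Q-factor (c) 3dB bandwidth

Step 1 — Resonance: ω₀ = 1/√(LC) = 1/√(0.1·8.65e-07) = 3400 rad/s.
Step 2 — f₀ = ω₀/(2π) = 541.1 Hz.
Step 3 — Series Q: Q = ω₀L/R = 3400·0.1/715 = 0.4755.
Step 4 — Bandwidth: Δω = ω₀/Q = 7150 rad/s; BW = Δω/(2π) = 1138 Hz.

(a) f₀ = 541.1 Hz  (b) Q = 0.4755  (c) BW = 1138 Hz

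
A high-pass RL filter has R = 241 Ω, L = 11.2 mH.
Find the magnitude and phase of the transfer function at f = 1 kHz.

Step 1 — Angular frequency: ω = 2π·1000 = 6283 rad/s.
Step 2 — Transfer function: H(jω) = jωL/(R + jωL).
Step 3 — Numerator jωL = j·70.37; denominator R + jωL = 241 + j70.37.
Step 4 — H = 0.07856 + j0.2691.
Step 5 — Magnitude: |H| = 0.2803 (-11.0 dB); phase: φ = 73.7°.

|H| = 0.2803 (-11.0 dB), φ = 73.7°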